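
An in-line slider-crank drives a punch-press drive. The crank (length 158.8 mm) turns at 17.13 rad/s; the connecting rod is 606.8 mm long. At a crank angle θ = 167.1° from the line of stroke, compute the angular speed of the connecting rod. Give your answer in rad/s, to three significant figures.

4.38

ω = 17.13 rad/s
The rod makes angle φ with the slider axis where L sinφ = r sinθ; differentiating, L cosφ·φ̇ = r ω cosθ.
L cosφ = √(L² − r² sin²θ) = 0.60576 m.
|ω_rod| = r ω |cosθ| / √(L² − r² sin²θ) = 0.1588·17.13·0.97476/0.60576 = 4.3773 rad/s.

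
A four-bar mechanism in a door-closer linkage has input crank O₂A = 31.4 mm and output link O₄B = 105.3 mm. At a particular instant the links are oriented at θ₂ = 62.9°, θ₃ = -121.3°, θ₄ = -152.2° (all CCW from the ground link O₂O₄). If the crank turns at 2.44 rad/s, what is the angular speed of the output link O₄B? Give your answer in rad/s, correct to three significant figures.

0.104

ω₂ = 2.44 rad/s
Differentiating the loop-closure r₂e^{iθ₂}+r₃e^{iθ₃}=r₁+r₄e^{iθ₄} gives r₂ω₂e^{iθ₂}+r₃ω₃e^{iθ₃}=r₄ω₄e^{iθ₄}.
Eliminating the other unknown: ω₄ = r₂ω₂ sin(θ₂−θ₃) / [r₄ sin(θ₄−θ₃)].
Numerator sine = -0.07324; denominator sine = -0.51354.
Result = 0.0314·2.44·(-0.07324) / (0.1053·(-0.51354)) = +0.10377 rad/s; magnitude 0.10377 rad/s.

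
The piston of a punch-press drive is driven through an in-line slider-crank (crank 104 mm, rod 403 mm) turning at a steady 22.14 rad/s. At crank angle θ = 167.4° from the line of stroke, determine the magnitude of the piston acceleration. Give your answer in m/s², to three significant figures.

37.8

ω = 22.14 rad/s
x(θ) = r cosθ + √(L² − r² sin²θ); with ω constant, a = ω²·d²x/dθ².
d²x/dθ² = −r cosθ − r²(cos2θ)/√u − r⁴ sin²2θ/(4u^{3/2}),  u = L² − r² sin²θ = 0.161894 m².
Substituting r = 0.104 m, L = 0.403 m, θ = 167.4°: d²x/dθ² = +0.077091 m.
a = ω²·d²x/dθ² = (22.14)²·(+0.077091) = +37.788 m/s²;  |a| = 37.788 m/s².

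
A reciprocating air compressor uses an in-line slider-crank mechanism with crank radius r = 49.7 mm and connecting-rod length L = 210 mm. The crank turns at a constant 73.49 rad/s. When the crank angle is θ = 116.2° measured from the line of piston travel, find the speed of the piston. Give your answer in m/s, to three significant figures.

2.93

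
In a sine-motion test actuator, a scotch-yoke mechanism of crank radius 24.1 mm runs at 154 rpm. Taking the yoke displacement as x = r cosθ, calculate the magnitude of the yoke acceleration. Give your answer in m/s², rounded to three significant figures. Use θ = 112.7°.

ω = 16.13 rad/s (from 154 rpm).
x = r cosθ ⇒ ẍ = −rω² cosθ (ω constant).
|a| = rω²|cosθ| = 0.0241·(16.13)²·|cos 112.7°| = 2.4188 m/s².

2.42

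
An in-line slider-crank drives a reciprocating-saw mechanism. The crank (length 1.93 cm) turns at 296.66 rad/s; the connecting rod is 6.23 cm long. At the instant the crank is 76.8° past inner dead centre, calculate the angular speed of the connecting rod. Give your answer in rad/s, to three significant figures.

ω = 296.7 rad/s
The rod makes angle φ with the slider axis where L sinφ = r sinθ; differentiating, L cosφ·φ̇ = r ω cosθ.
L cosφ = √(L² − r² sin²θ) = 0.059399 m.
|ω_rod| = r ω |cosθ| / √(L² − r² sin²θ) = 0.0193·296.7·0.22835/0.059399 = 22.011 rad/s.

22.0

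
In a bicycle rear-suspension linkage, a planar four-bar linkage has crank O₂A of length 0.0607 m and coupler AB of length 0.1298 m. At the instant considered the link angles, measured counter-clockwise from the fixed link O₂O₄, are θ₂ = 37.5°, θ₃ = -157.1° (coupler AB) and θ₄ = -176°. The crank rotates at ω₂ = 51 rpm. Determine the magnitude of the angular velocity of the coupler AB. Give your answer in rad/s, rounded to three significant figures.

ω₂ = 5.341 rad/s (from 51 rpm).
Differentiating the loop-closure r₂e^{iθ₂}+r₃e^{iθ₃}=r₁+r₄e^{iθ₄} gives r₂ω₂e^{iθ₂}+r₃ω₃e^{iθ₃}=r₄ω₄e^{iθ₄}.
Eliminating the other unknown: ω₃ = r₂ω₂ sin(θ₄−θ₂) / [r₃ sin(θ₃−θ₄)].
Numerator sine = +0.55194; denominator sine = +0.32392.
Result = 0.0607·5.341·(+0.55194) / (0.1298·(+0.32392)) = +4.2557 rad/s; magnitude 4.2557 rad/s.

4.26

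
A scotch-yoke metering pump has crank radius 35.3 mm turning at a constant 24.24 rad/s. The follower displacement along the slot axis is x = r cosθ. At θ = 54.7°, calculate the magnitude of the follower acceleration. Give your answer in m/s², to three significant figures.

ω = 24.24 rad/s
x = r cosθ ⇒ ẍ = −rω² cosθ (ω constant).
|a| = rω²|cosθ| = 0.0353·(24.24)²·|cos 54.7°| = 11.986 m/s².

12.0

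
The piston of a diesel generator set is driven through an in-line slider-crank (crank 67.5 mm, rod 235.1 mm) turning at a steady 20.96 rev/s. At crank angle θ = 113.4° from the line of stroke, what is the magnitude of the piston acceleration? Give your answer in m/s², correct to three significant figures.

699

ω = 2π·21 = 131.7 rad/s
x(θ) = r cosθ + √(L² − r² sin²θ); with ω constant, a = ω²·d²x/dθ².
d²x/dθ² = −r cosθ − r²(cos2θ)/√u − r⁴ sin²2θ/(4u^{3/2}),  u = L² − r² sin²θ = 0.0514344 m².
Substituting r = 0.0675 m, L = 0.2351 m, θ = 113.4°: d²x/dθ² = +0.040324 m.
a = ω²·d²x/dθ² = (131.7)²·(+0.040324) = +699.36 m/s²;  |a| = 699.36 m/s².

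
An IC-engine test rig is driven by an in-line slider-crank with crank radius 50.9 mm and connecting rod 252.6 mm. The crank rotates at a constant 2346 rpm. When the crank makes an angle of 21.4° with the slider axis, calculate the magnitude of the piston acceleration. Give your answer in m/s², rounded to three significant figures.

3320

ω = 2π·2346/60 = 245.7 rad/s
x(θ) = r cosθ + √(L² − r² sin²θ); with ω constant, a = ω²·d²x/dθ².
d²x/dθ² = −r cosθ − r²(cos2θ)/√u − r⁴ sin²2θ/(4u^{3/2}),  u = L² − r² sin²θ = 0.0634618 m².
Substituting r = 0.0509 m, L = 0.2526 m, θ = 21.4°: d²x/dθ² = -0.054985 m.
a = ω²·d²x/dθ² = (245.7)²·(-0.054985) = -3318.6 m/s²;  |a| = 3318.6 m/s².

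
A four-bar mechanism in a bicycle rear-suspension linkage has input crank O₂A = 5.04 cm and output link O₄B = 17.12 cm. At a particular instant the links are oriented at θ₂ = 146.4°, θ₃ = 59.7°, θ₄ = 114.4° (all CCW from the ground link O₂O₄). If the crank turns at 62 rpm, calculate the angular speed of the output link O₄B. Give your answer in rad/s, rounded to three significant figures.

2.34

ω₂ = 6.493 rad/s (from 62 rpm).
Differentiating the loop-closure r₂e^{iθ₂}+r₃e^{iθ₃}=r₁+r₄e^{iθ₄} gives r₂ω₂e^{iθ₂}+r₃ω₃e^{iθ₃}=r₄ω₄e^{iθ₄}.
Eliminating the other unknown: ω₄ = r₂ω₂ sin(θ₂−θ₃) / [r₄ sin(θ₄−θ₃)].
Numerator sine = +0.99834; denominator sine = +0.81614.
Result = 0.0504·6.493·(+0.99834) / (0.1712·(+0.81614)) = +2.3381 rad/s; magnitude 2.3381 rad/s.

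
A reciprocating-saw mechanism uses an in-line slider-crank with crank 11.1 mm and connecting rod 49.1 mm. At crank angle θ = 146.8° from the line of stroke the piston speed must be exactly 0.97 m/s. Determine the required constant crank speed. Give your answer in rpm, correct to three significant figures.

1880

For an in-line slider-crank, |v_piston| = rω|sinθ|·[1 + r cosθ/√(L² − r² sin²θ)].
With r = 0.0111 m, L = 0.0491 m, θ = 146.8°: the bracketed kinematic factor |dx/dθ| = 0.0049193 m.
ω = v/|dx/dθ| = 0.97/0.0049193 = 197.18 rad/s.
N = 60ω/(2π) = 1883 rpm.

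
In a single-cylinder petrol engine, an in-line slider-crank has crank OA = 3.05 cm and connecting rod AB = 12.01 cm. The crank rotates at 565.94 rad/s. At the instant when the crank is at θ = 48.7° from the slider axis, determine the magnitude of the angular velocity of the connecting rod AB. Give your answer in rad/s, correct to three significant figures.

96.6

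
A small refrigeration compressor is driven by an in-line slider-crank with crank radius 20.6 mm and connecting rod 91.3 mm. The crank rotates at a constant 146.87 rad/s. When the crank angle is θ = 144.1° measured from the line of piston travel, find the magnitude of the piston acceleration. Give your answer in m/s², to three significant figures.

327

ω = 146.9 rad/s
x(θ) = r cosθ + √(L² − r² sin²θ); with ω constant, a = ω²·d²x/dθ².
d²x/dθ² = −r cosθ − r²(cos2θ)/√u − r⁴ sin²2θ/(4u^{3/2}),  u = L² − r² sin²θ = 0.00818978 m².
Substituting r = 0.0206 m, L = 0.0913 m, θ = 144.1°: d²x/dθ² = +0.015167 m.
a = ω²·d²x/dθ² = (146.9)²·(+0.015167) = +327.17 m/s²;  |a| = 327.17 m/s².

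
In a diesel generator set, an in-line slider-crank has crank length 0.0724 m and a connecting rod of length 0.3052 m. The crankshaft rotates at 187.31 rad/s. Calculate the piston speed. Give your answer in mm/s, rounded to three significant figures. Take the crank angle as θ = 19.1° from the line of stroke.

ω = 187.3 rad/s
For an in-line slider-crank, x = r cosθ + √(L² − r² sin²θ), so v = −rω sinθ·[1 + r cosθ/√(L² − r² sin²θ)].
With r = 0.0724 m, L = 0.3052 m, θ = 19.1°: √(L² − r² sin²θ) = 0.30428 m.
v = −0.0724·187.3·0.32722·[1 + 0.0724·0.94495/0.30428] = -5.4352 m/s.
|v| = 5.4352 m/s = 5435.2 mm/s.

5440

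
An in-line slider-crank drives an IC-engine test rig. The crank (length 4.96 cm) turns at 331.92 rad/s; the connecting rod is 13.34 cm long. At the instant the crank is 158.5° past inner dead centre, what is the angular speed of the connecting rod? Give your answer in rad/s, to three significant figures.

ω = 331.9 rad/s
The rod makes angle φ with the slider axis where L sinφ = r sinθ; differentiating, L cosφ·φ̇ = r ω cosθ.
L cosφ = √(L² − r² sin²θ) = 0.13216 m.
|ω_rod| = r ω |cosθ| / √(L² − r² sin²θ) = 0.0496·331.9·0.93042/0.13216 = 115.91 rad/s.

116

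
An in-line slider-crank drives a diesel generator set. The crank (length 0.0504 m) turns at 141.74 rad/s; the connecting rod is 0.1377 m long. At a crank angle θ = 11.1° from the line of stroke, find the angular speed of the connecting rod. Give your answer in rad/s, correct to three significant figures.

ω = 141.7 rad/s
The rod makes angle φ with the slider axis where L sinφ = r sinθ; differentiating, L cosφ·φ̇ = r ω cosθ.
L cosφ = √(L² − r² sin²θ) = 0.13736 m.
|ω_rod| = r ω |cosθ| / √(L² − r² sin²θ) = 0.0504·141.7·0.98129/0.13736 = 51.035 rad/s.

51.0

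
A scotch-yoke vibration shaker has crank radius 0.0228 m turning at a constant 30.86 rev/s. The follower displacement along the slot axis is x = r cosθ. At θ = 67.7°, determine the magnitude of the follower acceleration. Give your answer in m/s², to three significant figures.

325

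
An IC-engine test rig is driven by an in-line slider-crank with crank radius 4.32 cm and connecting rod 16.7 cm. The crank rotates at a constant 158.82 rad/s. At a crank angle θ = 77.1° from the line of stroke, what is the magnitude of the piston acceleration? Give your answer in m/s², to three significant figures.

ω = 158.8 rad/s
x(θ) = r cosθ + √(L² − r² sin²θ); with ω constant, a = ω²·d²x/dθ².
d²x/dθ² = −r cosθ − r²(cos2θ)/√u − r⁴ sin²2θ/(4u^{3/2}),  u = L² − r² sin²θ = 0.0261158 m².
Substituting r = 0.0432 m, L = 0.167 m, θ = 77.1°: d²x/dθ² = +0.00071362 m.
a = ω²·d²x/dθ² = (158.8)²·(+0.00071362) = +18 m/s²;  |a| = 18 m/s².

18.0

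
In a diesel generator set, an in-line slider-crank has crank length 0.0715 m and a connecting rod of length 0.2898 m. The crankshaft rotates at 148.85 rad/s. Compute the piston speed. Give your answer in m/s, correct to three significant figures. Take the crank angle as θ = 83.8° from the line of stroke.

10.9

ω = 148.8 rad/s
For an in-line slider-crank, x = r cosθ + √(L² − r² sin²θ), so v = −rω sinθ·[1 + r cosθ/√(L² − r² sin²θ)].
With r = 0.0715 m, L = 0.2898 m, θ = 83.8°: √(L² − r² sin²θ) = 0.28095 m.
v = −0.0715·148.8·0.99415·[1 + 0.0715·0.10800/0.28095] = -10.871 m/s.
|v| = 10.871 m/s.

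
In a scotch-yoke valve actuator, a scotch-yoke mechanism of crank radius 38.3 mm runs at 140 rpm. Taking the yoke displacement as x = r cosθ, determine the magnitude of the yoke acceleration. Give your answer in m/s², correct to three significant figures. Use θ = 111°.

ω = 14.66 rad/s (from 140 rpm).
x = r cosθ ⇒ ẍ = −rω² cosθ (ω constant).
|a| = rω²|cosθ| = 0.0383·(14.66)²·|cos 111°| = 2.9501 m/s².

2.95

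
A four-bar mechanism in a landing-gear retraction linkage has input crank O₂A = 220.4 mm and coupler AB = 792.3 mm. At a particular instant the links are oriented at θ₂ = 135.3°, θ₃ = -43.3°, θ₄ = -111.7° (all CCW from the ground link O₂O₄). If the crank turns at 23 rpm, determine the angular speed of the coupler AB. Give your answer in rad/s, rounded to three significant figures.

ω₂ = 2.409 rad/s (from 23 rpm).
Differentiating the loop-closure r₂e^{iθ₂}+r₃e^{iθ₃}=r₁+r₄e^{iθ₄} gives r₂ω₂e^{iθ₂}+r₃ω₃e^{iθ₃}=r₄ω₄e^{iθ₄}.
Eliminating the other unknown: ω₃ = r₂ω₂ sin(θ₄−θ₂) / [r₃ sin(θ₃−θ₄)].
Numerator sine = +0.92050; denominator sine = +0.92978.
Result = 0.2204·2.409·(+0.92050) / (0.7923·(+0.92978)) = +0.66332 rad/s; magnitude 0.66332 rad/s.

0.663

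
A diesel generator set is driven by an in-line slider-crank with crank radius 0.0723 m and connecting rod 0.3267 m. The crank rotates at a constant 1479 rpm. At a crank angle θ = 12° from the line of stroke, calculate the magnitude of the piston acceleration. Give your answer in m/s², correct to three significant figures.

ω = 2π·1479/60 = 154.9 rad/s
x(θ) = r cosθ + √(L² − r² sin²θ); with ω constant, a = ω²·d²x/dθ².
d²x/dθ² = −r cosθ − r²(cos2θ)/√u − r⁴ sin²2θ/(4u^{3/2}),  u = L² − r² sin²θ = 0.106507 m².
Substituting r = 0.0723 m, L = 0.3267 m, θ = 12°: d²x/dθ² = -0.085385 m.
a = ω²·d²x/dθ² = (154.9)²·(-0.085385) = -2048.2 m/s²;  |a| = 2048.2 m/s².

2050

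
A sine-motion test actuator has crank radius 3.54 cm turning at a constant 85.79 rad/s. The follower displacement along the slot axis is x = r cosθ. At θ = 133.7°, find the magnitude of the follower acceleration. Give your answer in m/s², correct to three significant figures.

180

ω = 85.79 rad/s
x = r cosθ ⇒ ẍ = −rω² cosθ (ω constant).
|a| = rω²|cosθ| = 0.0354·(85.79)²·|cos 133.7°| = 180 m/s².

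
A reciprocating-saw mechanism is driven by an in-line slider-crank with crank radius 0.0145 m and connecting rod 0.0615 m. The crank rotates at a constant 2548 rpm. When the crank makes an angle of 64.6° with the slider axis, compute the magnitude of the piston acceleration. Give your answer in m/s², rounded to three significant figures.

288

ω = 2π·2548/60 = 266.8 rad/s
x(θ) = r cosθ + √(L² − r² sin²θ); with ω constant, a = ω²·d²x/dθ².
d²x/dθ² = −r cosθ − r²(cos2θ)/√u − r⁴ sin²2θ/(4u^{3/2}),  u = L² − r² sin²θ = 0.00361068 m².
Substituting r = 0.0145 m, L = 0.0615 m, θ = 64.6°: d²x/dθ² = -0.0040387 m.
a = ω²·d²x/dθ² = (266.8)²·(-0.0040387) = -287.54 m/s²;  |a| = 287.54 m/s².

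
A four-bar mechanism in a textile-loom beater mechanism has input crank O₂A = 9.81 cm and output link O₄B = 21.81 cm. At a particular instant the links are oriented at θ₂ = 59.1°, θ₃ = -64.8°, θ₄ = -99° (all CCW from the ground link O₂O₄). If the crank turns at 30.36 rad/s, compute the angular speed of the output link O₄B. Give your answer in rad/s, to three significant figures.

20.2

ω₂ = 30.36 rad/s
Differentiating the loop-closure r₂e^{iθ₂}+r₃e^{iθ₃}=r₁+r₄e^{iθ₄} gives r₂ω₂e^{iθ₂}+r₃ω₃e^{iθ₃}=r₄ω₄e^{iθ₄}.
Eliminating the other unknown: ω₄ = r₂ω₂ sin(θ₂−θ₃) / [r₄ sin(θ₄−θ₃)].
Numerator sine = +0.83001; denominator sine = -0.56208.
Result = 0.0981·30.36·(+0.83001) / (0.2181·(-0.56208)) = -20.165 rad/s; magnitude 20.165 rad/s.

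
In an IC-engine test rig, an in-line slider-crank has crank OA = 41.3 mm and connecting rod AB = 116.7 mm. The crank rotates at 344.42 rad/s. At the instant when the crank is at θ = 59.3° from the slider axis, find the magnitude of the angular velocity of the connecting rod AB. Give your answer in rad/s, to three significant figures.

ω = 344.4 rad/s
The rod makes angle φ with the slider axis where L sinφ = r sinθ; differentiating, L cosφ·φ̇ = r ω cosθ.
L cosφ = √(L² − r² sin²θ) = 0.11117 m.
|ω_rod| = r ω |cosθ| / √(L² − r² sin²θ) = 0.0413·344.4·0.51054/0.11117 = 65.328 rad/s.

65.3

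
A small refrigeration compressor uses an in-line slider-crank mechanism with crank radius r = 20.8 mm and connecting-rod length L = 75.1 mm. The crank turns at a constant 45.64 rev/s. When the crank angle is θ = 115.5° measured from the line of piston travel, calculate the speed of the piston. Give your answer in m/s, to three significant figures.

4.72

ω = 2π·45.6 = 286.8 rad/s
For an in-line slider-crank, x = r cosθ + √(L² − r² sin²θ), so v = −rω sinθ·[1 + r cosθ/√(L² − r² sin²θ)].
With r = 0.0208 m, L = 0.0751 m, θ = 115.5°: √(L² − r² sin²θ) = 0.072716 m.
v = −0.0208·286.8·0.90259·[1 + 0.0208·-0.43051/0.072716] = -4.7207 m/s.
|v| = 4.7207 m/s.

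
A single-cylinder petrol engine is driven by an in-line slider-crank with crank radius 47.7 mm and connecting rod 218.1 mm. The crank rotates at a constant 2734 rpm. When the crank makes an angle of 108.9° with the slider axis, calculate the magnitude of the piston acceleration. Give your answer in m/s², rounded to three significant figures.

ω = 2π·2734/60 = 286.3 rad/s
x(θ) = r cosθ + √(L² − r² sin²θ); with ω constant, a = ω²·d²x/dθ².
d²x/dθ² = −r cosθ − r²(cos2θ)/√u − r⁴ sin²2θ/(4u^{3/2}),  u = L² − r² sin²θ = 0.045531 m².
Substituting r = 0.0477 m, L = 0.2181 m, θ = 108.9°: d²x/dθ² = +0.023826 m.
a = ω²·d²x/dθ² = (286.3)²·(+0.023826) = +1953 m/s²;  |a| = 1953 m/s².

1950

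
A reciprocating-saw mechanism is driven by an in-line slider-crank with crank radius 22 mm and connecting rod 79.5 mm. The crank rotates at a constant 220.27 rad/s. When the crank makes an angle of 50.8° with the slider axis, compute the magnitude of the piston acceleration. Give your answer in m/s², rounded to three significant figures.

ω = 220.3 rad/s
x(θ) = r cosθ + √(L² − r² sin²θ); with ω constant, a = ω²·d²x/dθ².
d²x/dθ² = −r cosθ − r²(cos2θ)/√u − r⁴ sin²2θ/(4u^{3/2}),  u = L² − r² sin²θ = 0.00602959 m².
Substituting r = 0.022 m, L = 0.0795 m, θ = 50.8°: d²x/dθ² = -0.012771 m.
a = ω²·d²x/dθ² = (220.3)²·(-0.012771) = -619.65 m/s²;  |a| = 619.65 m/s².

620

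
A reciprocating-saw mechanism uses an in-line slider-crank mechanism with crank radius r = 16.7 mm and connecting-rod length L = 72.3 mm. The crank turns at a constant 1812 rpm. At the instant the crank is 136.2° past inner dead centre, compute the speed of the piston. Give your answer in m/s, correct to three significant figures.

ω = 2π·1812/60 = 189.8 rad/s
For an in-line slider-crank, x = r cosθ + √(L² − r² sin²θ), so v = −rω sinθ·[1 + r cosθ/√(L² − r² sin²θ)].
With r = 0.0167 m, L = 0.0723 m, θ = 136.2°: √(L² − r² sin²θ) = 0.07137 m.
v = −0.0167·189.8·0.69214·[1 + 0.0167·-0.72176/0.07137] = -1.8229 m/s.
|v| = 1.8229 m/s.

1.82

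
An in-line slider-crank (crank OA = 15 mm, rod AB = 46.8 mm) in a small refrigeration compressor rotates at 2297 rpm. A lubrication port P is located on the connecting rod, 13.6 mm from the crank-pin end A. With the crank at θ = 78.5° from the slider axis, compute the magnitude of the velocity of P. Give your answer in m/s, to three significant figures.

ω = 240.5 rad/s.  Crank-pin speed |V_A| = rω = 3.6081 m/s, perpendicular to OA.
Rod angle: sinφ = −(r/L) sinθ ⇒ φ = -18.305°; ω_rod = −rω cosθ/√(L²−r²sin²θ) = -16.19 rad/s.
V_P = V_A + ω_rod × AP, with AP = 0.0136 m along the rod.
Components: V_Px = −rω sinθ − a·ω_rod·sinφ = -3.6048 m/s;  V_Py = rω cosθ + a·ω_rod·cosφ = +0.5103 m/s.
|V_P| = √(V_Px² + V_Py²) = 3.6408 m/s.

3.64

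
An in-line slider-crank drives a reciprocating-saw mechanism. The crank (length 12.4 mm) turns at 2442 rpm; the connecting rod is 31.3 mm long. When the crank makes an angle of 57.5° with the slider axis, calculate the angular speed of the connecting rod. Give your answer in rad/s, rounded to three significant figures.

57.8

ω = 255.7 rad/s (converted from 2442 rpm).
The rod makes angle φ with the slider axis where L sinφ = r sinθ; differentiating, L cosφ·φ̇ = r ω cosθ.
L cosφ = √(L² − r² sin²θ) = 0.029501 m.
|ω_rod| = r ω |cosθ| / √(L² − r² sin²θ) = 0.0124·255.7·0.53730/0.029501 = 57.753 rad/s.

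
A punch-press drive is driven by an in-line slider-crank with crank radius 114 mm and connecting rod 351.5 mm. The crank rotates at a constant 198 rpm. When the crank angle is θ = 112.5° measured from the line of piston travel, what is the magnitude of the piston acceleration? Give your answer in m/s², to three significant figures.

ω = 2π·198/60 = 20.73 rad/s
x(θ) = r cosθ + √(L² − r² sin²θ); with ω constant, a = ω²·d²x/dθ².
d²x/dθ² = −r cosθ − r²(cos2θ)/√u − r⁴ sin²2θ/(4u^{3/2}),  u = L² − r² sin²θ = 0.112459 m².
Substituting r = 0.114 m, L = 0.3515 m, θ = 112.5°: d²x/dθ² = +0.070469 m.
a = ω²·d²x/dθ² = (20.73)²·(+0.070469) = +30.296 m/s²;  |a| = 30.296 m/s².

30.3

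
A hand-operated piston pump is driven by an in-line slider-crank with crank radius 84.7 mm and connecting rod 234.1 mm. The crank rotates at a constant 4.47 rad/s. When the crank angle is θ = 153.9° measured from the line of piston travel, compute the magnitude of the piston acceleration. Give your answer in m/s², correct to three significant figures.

1.13

ω = 4.47 rad/s
x(θ) = r cosθ + √(L² − r² sin²θ); with ω constant, a = ω²·d²x/dθ².
d²x/dθ² = −r cosθ − r²(cos2θ)/√u − r⁴ sin²2θ/(4u^{3/2}),  u = L² − r² sin²θ = 0.0534143 m².
Substituting r = 0.0847 m, L = 0.2341 m, θ = 153.9°: d²x/dθ² = +0.056387 m.
a = ω²·d²x/dθ² = (4.47)²·(+0.056387) = +1.1267 m/s²;  |a| = 1.1267 m/s².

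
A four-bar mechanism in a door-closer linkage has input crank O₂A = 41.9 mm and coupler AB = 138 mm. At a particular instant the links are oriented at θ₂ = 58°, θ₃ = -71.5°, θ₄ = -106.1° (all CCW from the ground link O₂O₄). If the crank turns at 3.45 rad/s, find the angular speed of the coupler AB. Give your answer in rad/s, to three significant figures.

ω₂ = 3.45 rad/s
Differentiating the loop-closure r₂e^{iθ₂}+r₃e^{iθ₃}=r₁+r₄e^{iθ₄} gives r₂ω₂e^{iθ₂}+r₃ω₃e^{iθ₃}=r₄ω₄e^{iθ₄}.
Eliminating the other unknown: ω₃ = r₂ω₂ sin(θ₄−θ₂) / [r₃ sin(θ₃−θ₄)].
Numerator sine = -0.27396; denominator sine = +0.56784.
Result = 0.0419·3.45·(-0.27396) / (0.138·(+0.56784)) = -0.50537 rad/s; magnitude 0.50537 rad/s.

0.505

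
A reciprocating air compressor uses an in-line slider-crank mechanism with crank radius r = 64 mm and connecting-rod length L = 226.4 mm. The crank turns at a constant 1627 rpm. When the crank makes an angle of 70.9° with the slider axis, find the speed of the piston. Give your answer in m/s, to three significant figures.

11.3

ω = 2π·1627/60 = 170.4 rad/s
For an in-line slider-crank, x = r cosθ + √(L² − r² sin²θ), so v = −rω sinθ·[1 + r cosθ/√(L² − r² sin²θ)].
With r = 0.064 m, L = 0.2264 m, θ = 70.9°: √(L² − r² sin²θ) = 0.21817 m.
v = −0.064·170.4·0.94495·[1 + 0.064·0.32722/0.21817] = -11.293 m/s.
|v| = 11.293 m/s.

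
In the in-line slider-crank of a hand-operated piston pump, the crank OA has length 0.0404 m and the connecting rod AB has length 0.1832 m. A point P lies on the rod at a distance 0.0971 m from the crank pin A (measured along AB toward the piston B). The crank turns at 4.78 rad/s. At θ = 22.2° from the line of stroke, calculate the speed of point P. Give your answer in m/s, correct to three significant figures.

0.117

ω = 4.78 rad/s.  Crank-pin speed |V_A| = rω = 0.19311 m/s, perpendicular to OA.
Rod angle: sinφ = −(r/L) sinθ ⇒ φ = -4.780°; ω_rod = −rω cosθ/√(L²−r²sin²θ) = -0.97937 rad/s.
V_P = V_A + ω_rod × AP, with AP = 0.0971 m along the rod.
Components: V_Px = −rω sinθ − a·ω_rod·sinφ = -0.080889 m/s;  V_Py = rω cosθ + a·ω_rod·cosφ = +0.084031 m/s.
|V_P| = √(V_Px² + V_Py²) = 0.11664 m/s.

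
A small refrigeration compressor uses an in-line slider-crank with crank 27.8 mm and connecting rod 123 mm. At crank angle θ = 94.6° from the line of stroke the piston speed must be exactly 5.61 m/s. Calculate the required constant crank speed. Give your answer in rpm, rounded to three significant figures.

For an in-line slider-crank, |v_piston| = rω|sinθ|·[1 + r cosθ/√(L² − r² sin²θ)].
With r = 0.0278 m, L = 0.123 m, θ = 94.6°: the bracketed kinematic factor |dx/dθ| = 0.027195 m.
ω = v/|dx/dθ| = 5.61/0.027195 = 206.29 rad/s.
N = 60ω/(2π) = 1969.9 rpm.

1970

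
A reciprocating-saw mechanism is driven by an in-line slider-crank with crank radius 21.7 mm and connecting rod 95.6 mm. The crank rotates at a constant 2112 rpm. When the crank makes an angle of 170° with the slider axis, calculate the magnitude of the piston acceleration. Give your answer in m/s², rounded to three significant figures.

ω = 2π·2112/60 = 221.2 rad/s
x(θ) = r cosθ + √(L² − r² sin²θ); with ω constant, a = ω²·d²x/dθ².
d²x/dθ² = −r cosθ − r²(cos2θ)/√u − r⁴ sin²2θ/(4u^{3/2}),  u = L² − r² sin²θ = 0.00912516 m².
Substituting r = 0.0217 m, L = 0.0956 m, θ = 170°: d²x/dθ² = +0.016731 m.
a = ω²·d²x/dθ² = (221.2)²·(+0.016731) = +818.39 m/s²;  |a| = 818.39 m/s².

818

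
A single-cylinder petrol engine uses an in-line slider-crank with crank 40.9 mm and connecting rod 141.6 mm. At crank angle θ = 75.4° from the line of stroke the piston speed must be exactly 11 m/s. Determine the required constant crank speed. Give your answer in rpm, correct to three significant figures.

2470

For an in-line slider-crank, |v_piston| = rω|sinθ|·[1 + r cosθ/√(L² − r² sin²θ)].
With r = 0.0409 m, L = 0.1416 m, θ = 75.4°: the bracketed kinematic factor |dx/dθ| = 0.042581 m.
ω = v/|dx/dθ| = 11/0.042581 = 258.33 rad/s.
N = 60ω/(2π) = 2466.9 rpm.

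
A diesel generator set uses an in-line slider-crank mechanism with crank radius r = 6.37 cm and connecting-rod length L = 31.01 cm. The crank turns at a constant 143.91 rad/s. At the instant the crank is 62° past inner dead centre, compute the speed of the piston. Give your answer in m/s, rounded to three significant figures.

8.89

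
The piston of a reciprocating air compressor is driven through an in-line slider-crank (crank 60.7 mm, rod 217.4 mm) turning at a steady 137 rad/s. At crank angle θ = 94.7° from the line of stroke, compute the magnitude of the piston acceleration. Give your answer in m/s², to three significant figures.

420

ω = 137 rad/s
x(θ) = r cosθ + √(L² − r² sin²θ); with ω constant, a = ω²·d²x/dθ².
d²x/dθ² = −r cosθ − r²(cos2θ)/√u − r⁴ sin²2θ/(4u^{3/2}),  u = L² − r² sin²θ = 0.043603 m².
Substituting r = 0.0607 m, L = 0.2174 m, θ = 94.7°: d²x/dθ² = +0.022372 m.
a = ω²·d²x/dθ² = (137)²·(+0.022372) = +419.89 m/s²;  |a| = 419.89 m/s².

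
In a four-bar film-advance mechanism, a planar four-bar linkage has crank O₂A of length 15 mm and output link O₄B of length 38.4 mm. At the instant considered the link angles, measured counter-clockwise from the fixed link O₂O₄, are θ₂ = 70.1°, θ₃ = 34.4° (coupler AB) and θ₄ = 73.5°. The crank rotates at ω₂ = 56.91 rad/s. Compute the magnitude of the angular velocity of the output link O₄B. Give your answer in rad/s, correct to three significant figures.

20.6

ω₂ = 56.91 rad/s
Differentiating the loop-closure r₂e^{iθ₂}+r₃e^{iθ₃}=r₁+r₄e^{iθ₄} gives r₂ω₂e^{iθ₂}+r₃ω₃e^{iθ₃}=r₄ω₄e^{iθ₄}.
Eliminating the other unknown: ω₄ = r₂ω₂ sin(θ₂−θ₃) / [r₄ sin(θ₄−θ₃)].
Numerator sine = +0.58354; denominator sine = +0.63068.
Result = 0.015·56.91·(+0.58354) / (0.0384·(+0.63068)) = +20.569 rad/s; magnitude 20.569 rad/s.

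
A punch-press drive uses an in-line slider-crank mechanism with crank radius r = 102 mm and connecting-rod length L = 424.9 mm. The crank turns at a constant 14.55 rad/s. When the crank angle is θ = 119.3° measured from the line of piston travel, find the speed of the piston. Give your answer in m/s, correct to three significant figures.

1.14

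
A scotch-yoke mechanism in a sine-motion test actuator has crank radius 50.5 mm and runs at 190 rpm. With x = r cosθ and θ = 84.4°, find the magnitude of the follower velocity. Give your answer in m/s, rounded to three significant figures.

ω = 19.9 rad/s (from 190 rpm).
x = r cosθ ⇒ ẋ = −rω sinθ.
|v| = rω|sinθ| = 0.0505·19.9·|sin 84.4°| = 0.99999 m/s.

1.000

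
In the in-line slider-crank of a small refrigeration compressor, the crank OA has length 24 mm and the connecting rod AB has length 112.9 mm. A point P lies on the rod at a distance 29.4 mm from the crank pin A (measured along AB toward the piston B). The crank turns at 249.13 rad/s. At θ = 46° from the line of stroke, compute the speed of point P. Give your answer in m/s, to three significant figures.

ω = 249.1 rad/s.  Crank-pin speed |V_A| = rω = 5.9791 m/s, perpendicular to OA.
Rod angle: sinφ = −(r/L) sinθ ⇒ φ = -8.796°; ω_rod = −rω cosθ/√(L²−r²sin²θ) = -37.227 rad/s.
V_P = V_A + ω_rod × AP, with AP = 0.0294 m along the rod.
Components: V_Px = −rω sinθ − a·ω_rod·sinφ = -4.4684 m/s;  V_Py = rω cosθ + a·ω_rod·cosφ = +3.0719 m/s.
|V_P| = √(V_Px² + V_Py²) = 5.4224 m/s.

5.42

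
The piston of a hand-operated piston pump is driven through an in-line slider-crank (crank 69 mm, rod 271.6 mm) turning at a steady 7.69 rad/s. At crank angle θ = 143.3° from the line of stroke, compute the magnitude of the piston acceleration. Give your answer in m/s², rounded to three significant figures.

2.96

ω = 7.69 rad/s
x(θ) = r cosθ + √(L² − r² sin²θ); with ω constant, a = ω²·d²x/dθ².
d²x/dθ² = −r cosθ − r²(cos2θ)/√u − r⁴ sin²2θ/(4u^{3/2}),  u = L² − r² sin²θ = 0.0720661 m².
Substituting r = 0.069 m, L = 0.2716 m, θ = 143.3°: d²x/dθ² = +0.049987 m.
a = ω²·d²x/dθ² = (7.69)²·(+0.049987) = +2.956 m/s²;  |a| = 2.956 m/s².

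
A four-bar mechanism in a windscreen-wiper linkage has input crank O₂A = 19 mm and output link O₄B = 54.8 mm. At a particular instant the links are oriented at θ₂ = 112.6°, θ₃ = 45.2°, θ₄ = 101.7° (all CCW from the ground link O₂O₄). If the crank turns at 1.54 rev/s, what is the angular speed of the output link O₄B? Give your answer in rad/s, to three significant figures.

ω₂ = 9.676 rad/s (from 1.54 rev/s).
Differentiating the loop-closure r₂e^{iθ₂}+r₃e^{iθ₃}=r₁+r₄e^{iθ₄} gives r₂ω₂e^{iθ₂}+r₃ω₃e^{iθ₃}=r₄ω₄e^{iθ₄}.
Eliminating the other unknown: ω₄ = r₂ω₂ sin(θ₂−θ₃) / [r₄ sin(θ₄−θ₃)].
Numerator sine = +0.92321; denominator sine = +0.83389.
Result = 0.019·9.676·(+0.92321) / (0.0548·(+0.83389)) = +3.7142 rad/s; magnitude 3.7142 rad/s.

3.71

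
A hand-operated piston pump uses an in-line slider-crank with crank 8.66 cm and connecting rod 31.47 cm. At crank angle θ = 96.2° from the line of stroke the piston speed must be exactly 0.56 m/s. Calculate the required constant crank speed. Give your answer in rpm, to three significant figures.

64.1

For an in-line slider-crank, |v_piston| = rω|sinθ|·[1 + r cosθ/√(L² − r² sin²θ)].
With r = 0.0866 m, L = 0.3147 m, θ = 96.2°: the bracketed kinematic factor |dx/dθ| = 0.083433 m.
ω = v/|dx/dθ| = 0.56/0.083433 = 6.7119 rad/s.
N = 60ω/(2π) = 64.094 rpm.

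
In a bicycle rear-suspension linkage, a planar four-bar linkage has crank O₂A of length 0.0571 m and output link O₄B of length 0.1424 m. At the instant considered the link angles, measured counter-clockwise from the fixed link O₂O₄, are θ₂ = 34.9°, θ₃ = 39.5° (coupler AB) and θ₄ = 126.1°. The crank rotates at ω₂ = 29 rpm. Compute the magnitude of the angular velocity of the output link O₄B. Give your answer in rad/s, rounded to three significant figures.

ω₂ = 3.037 rad/s (from 29 rpm).
Differentiating the loop-closure r₂e^{iθ₂}+r₃e^{iθ₃}=r₁+r₄e^{iθ₄} gives r₂ω₂e^{iθ₂}+r₃ω₃e^{iθ₃}=r₄ω₄e^{iθ₄}.
Eliminating the other unknown: ω₄ = r₂ω₂ sin(θ₂−θ₃) / [r₄ sin(θ₄−θ₃)].
Numerator sine = -0.08020; denominator sine = +0.99824.
Result = 0.0571·3.037·(-0.08020) / (0.1424·(+0.99824)) = -0.097833 rad/s; magnitude 0.097833 rad/s.

0.0978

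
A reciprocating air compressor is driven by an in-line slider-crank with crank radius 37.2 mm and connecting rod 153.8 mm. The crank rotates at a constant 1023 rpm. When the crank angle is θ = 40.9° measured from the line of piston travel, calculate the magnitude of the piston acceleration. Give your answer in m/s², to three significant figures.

ω = 2π·1023/60 = 107.1 rad/s
x(θ) = r cosθ + √(L² − r² sin²θ); with ω constant, a = ω²·d²x/dθ².
d²x/dθ² = −r cosθ − r²(cos2θ)/√u − r⁴ sin²2θ/(4u^{3/2}),  u = L² − r² sin²θ = 0.0230612 m².
Substituting r = 0.0372 m, L = 0.1538 m, θ = 40.9°: d²x/dθ² = -0.029551 m.
a = ω²·d²x/dθ² = (107.1)²·(-0.029551) = -339.15 m/s²;  |a| = 339.15 m/s².

339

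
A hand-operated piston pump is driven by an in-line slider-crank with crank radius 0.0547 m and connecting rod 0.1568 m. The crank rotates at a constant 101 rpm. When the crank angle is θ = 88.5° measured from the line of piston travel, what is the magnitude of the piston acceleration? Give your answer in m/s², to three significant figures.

ω = 2π·101/60 = 10.58 rad/s
x(θ) = r cosθ + √(L² − r² sin²θ); with ω constant, a = ω²·d²x/dθ².
d²x/dθ² = −r cosθ − r²(cos2θ)/√u − r⁴ sin²2θ/(4u^{3/2}),  u = L² − r² sin²θ = 0.0215962 m².
Substituting r = 0.0547 m, L = 0.1568 m, θ = 88.5°: d²x/dθ² = +0.018899 m.
a = ω²·d²x/dθ² = (10.58)²·(+0.018899) = +2.1141 m/s²;  |a| = 2.1141 m/s².

2.11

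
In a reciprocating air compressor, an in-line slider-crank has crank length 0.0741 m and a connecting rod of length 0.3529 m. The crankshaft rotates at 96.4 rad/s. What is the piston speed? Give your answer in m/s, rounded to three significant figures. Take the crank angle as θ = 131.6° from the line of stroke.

4.59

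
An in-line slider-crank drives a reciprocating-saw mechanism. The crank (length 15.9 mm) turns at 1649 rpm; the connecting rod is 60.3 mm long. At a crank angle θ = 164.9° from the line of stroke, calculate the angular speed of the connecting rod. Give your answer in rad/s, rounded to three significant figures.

ω = 172.7 rad/s (converted from 1649 rpm).
The rod makes angle φ with the slider axis where L sinφ = r sinθ; differentiating, L cosφ·φ̇ = r ω cosθ.
L cosφ = √(L² − r² sin²θ) = 0.060158 m.
|ω_rod| = r ω |cosθ| / √(L² − r² sin²θ) = 0.0159·172.7·0.96547/0.060158 = 44.065 rad/s.

44.1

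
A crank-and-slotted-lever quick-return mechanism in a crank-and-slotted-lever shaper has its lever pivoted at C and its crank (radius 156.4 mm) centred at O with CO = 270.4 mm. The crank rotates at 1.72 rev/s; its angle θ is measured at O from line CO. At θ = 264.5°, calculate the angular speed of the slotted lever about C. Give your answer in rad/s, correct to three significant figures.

2.47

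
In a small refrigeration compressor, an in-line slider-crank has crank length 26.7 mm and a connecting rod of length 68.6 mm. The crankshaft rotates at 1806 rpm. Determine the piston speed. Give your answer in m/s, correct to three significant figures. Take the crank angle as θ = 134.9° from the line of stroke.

ω = 2π·1806/60 = 189.1 rad/s
For an in-line slider-crank, x = r cosθ + √(L² − r² sin²θ), so v = −rω sinθ·[1 + r cosθ/√(L² − r² sin²θ)].
With r = 0.0267 m, L = 0.0686 m, θ = 134.9°: √(L² − r² sin²θ) = 0.065941 m.
v = −0.0267·189.1·0.70834·[1 + 0.0267·-0.70587/0.065941] = -2.5545 m/s.
|v| = 2.5545 m/s.

2.55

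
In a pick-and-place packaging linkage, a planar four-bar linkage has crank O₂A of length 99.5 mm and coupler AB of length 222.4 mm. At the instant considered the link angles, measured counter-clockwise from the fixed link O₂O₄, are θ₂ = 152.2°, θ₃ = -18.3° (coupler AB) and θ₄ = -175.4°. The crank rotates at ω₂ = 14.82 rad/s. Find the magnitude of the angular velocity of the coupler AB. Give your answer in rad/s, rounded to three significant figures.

9.13

ω₂ = 14.82 rad/s
Differentiating the loop-closure r₂e^{iθ₂}+r₃e^{iθ₃}=r₁+r₄e^{iθ₄} gives r₂ω₂e^{iθ₂}+r₃ω₃e^{iθ₃}=r₄ω₄e^{iθ₄}.
Eliminating the other unknown: ω₃ = r₂ω₂ sin(θ₄−θ₂) / [r₃ sin(θ₃−θ₄)].
Numerator sine = +0.53583; denominator sine = +0.38912.
Result = 0.0995·14.82·(+0.53583) / (0.2224·(+0.38912)) = +9.13 rad/s; magnitude 9.13 rad/s.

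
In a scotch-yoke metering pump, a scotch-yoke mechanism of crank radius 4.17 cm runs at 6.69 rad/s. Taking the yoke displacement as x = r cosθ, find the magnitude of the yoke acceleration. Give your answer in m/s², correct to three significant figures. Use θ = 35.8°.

ω = 6.69 rad/s
x = r cosθ ⇒ ẍ = −rω² cosθ (ω constant).
|a| = rω²|cosθ| = 0.0417·(6.69)²·|cos 35.8°| = 1.5137 m/s².

1.51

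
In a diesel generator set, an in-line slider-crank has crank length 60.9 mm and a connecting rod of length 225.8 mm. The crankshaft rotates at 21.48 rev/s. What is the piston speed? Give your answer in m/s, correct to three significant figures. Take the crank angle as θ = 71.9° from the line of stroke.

8.49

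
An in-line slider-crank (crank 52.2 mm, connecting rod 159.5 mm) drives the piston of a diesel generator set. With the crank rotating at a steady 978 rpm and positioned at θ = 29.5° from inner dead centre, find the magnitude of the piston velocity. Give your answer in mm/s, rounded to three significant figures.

3390

ω = 2π·978/60 = 102.4 rad/s
For an in-line slider-crank, x = r cosθ + √(L² − r² sin²θ), so v = −rω sinθ·[1 + r cosθ/√(L² − r² sin²θ)].
With r = 0.0522 m, L = 0.1595 m, θ = 29.5°: √(L² − r² sin²θ) = 0.15742 m.
v = −0.0522·102.4·0.49242·[1 + 0.0522·0.87036/0.15742] = -3.3923 m/s.
|v| = 3.3923 m/s = 3392.3 mm/s.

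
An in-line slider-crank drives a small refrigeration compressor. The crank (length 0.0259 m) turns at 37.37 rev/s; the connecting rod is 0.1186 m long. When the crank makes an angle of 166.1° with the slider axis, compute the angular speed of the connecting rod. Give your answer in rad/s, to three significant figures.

ω = 234.8 rad/s (converted from 37.37 rev/s).
The rod makes angle φ with the slider axis where L sinφ = r sinθ; differentiating, L cosφ·φ̇ = r ω cosθ.
L cosφ = √(L² − r² sin²θ) = 0.11844 m.
|ω_rod| = r ω |cosθ| / √(L² − r² sin²θ) = 0.0259·234.8·0.97072/0.11844 = 49.844 rad/s.

49.8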